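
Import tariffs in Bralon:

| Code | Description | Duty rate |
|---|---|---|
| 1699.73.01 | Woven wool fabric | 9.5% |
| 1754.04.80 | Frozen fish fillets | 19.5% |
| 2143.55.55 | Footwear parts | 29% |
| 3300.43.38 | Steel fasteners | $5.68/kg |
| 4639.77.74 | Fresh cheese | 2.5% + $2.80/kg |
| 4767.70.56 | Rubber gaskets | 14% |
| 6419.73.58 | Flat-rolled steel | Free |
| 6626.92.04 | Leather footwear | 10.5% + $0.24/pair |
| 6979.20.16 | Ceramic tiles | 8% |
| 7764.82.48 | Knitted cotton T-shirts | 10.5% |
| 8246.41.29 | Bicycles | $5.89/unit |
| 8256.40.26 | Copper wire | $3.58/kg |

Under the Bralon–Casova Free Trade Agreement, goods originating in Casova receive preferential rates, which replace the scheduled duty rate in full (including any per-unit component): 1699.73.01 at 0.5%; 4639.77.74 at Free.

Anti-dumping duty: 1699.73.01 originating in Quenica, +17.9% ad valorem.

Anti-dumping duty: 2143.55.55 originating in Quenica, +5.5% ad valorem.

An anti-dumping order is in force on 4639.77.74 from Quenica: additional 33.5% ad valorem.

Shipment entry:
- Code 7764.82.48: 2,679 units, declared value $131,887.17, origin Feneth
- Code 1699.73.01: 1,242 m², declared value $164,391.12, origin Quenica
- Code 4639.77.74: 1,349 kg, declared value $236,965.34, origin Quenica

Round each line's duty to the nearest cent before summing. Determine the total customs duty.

$147,976.04

Line 1 (7764.82.48, Feneth, 2,679 units, $131,887.17):
Base rate for 7764.82.48 is 10.5%.
Duty = $131,887.17 × 10.5% = $13,848.15.
Line 2 (1699.73.01, Quenica, 1,242 m², $164,391.12):
Base rate for 1699.73.01 is 9.5%.
1699.73.01 has an FTA preferential rate, but origin Quenica is not Casova; base rate stands.
Additional duty on 1699.73.01 from Quenica: +17.9%. Applied ad valorem rate: 9.5% + 17.9% = 27.4%.
Duty = $164,391.12 × 27.4% = $45,043.17.
Line 3 (4639.77.74, Quenica, 1,349 kg, $236,965.34):
Base rate for 4639.77.74 is 2.5% + $2.80/kg.
4639.77.74 has an FTA preferential rate, but origin Quenica is not Casova; base rate stands.
Additional duty on 4639.77.74 from Quenica: +33.5%. Applied ad valorem rate: 2.5% + 33.5% = 36%.
Duty = $236,965.34 × 36% + 1,349 × $2.80 = $89,084.72.
Total = $13,848.15 + $45,043.17 + $89,084.72 = $147,976.04.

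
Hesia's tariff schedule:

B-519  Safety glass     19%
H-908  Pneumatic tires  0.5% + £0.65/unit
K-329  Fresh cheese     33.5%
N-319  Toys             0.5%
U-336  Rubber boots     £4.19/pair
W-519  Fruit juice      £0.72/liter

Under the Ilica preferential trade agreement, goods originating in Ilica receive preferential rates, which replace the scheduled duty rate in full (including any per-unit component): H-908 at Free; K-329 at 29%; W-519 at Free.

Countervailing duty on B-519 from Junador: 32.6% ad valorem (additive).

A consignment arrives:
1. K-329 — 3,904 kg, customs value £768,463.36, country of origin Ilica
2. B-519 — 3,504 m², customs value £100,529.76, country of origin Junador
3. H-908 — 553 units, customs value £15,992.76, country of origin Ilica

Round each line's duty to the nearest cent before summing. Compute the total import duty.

Line 1 (K-329, Ilica, 3,904 kg, £768,463.36):
Base rate for K-329 is 33.5%.
Origin Ilica qualifies under the Hesia–Ilica agreement and K-329 is covered: preferential rate 29% applies instead.
Duty = £768,463.36 × 29% = £222,854.37.
Line 2 (B-519, Junador, 3,504 m², £100,529.76):
Base rate for B-519 is 19%.
Additional duty on B-519 from Junador: +32.6%. Applied ad valorem rate: 19% + 32.6% = 51.6%.
Duty = £100,529.76 × 51.6% = £51,873.36.
Line 3 (H-908, Ilica, 553 units, £15,992.76):
Base rate for H-908 is 0.5% + £0.65/unit.
Origin Ilica qualifies under the Hesia–Ilica agreement and H-908 is covered: preferential rate Free applies instead.
Duty = £15,992.76 × 0% = £0.00.
Total = £222,854.37 + £51,873.36 + £0.00 = £274,727.73.

£274,727.73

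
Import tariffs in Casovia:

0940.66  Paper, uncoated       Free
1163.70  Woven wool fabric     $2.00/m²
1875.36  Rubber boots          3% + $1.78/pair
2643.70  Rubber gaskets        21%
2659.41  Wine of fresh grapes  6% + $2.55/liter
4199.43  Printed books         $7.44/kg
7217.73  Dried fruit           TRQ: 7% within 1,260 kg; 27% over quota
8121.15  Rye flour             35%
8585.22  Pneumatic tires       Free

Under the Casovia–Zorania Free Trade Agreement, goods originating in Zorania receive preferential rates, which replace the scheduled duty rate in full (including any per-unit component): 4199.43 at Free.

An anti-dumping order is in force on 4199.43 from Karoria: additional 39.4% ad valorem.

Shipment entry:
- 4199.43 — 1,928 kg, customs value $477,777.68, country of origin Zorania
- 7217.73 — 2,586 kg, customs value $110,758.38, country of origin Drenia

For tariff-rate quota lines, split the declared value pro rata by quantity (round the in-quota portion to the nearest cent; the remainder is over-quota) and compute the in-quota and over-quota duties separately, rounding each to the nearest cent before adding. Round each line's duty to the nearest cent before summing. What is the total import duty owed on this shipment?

Line 1 (4199.43, Zorania, 1,928 kg, $477,777.68):
Base rate for 4199.43 is $7.44/kg.
Origin Zorania qualifies under the Casovia–Zorania agreement and 4199.43 is covered: preferential rate Free applies instead.
The additional-duty order on 4199.43 targets Karoria, not Zorania; it does not apply.
Duty = $477,777.68 × 0% = $0.00.
Line 2 (7217.73, Drenia, 2,586 kg, $110,758.38):
Code 7217.73 is under a tariff-rate quota (threshold 1,260 kg). In-quota: 1,260 kg at 7%; over-quota: 1,326 kg at 27%.
Pro-rata value split: in-quota = $110,758.38 × 1,260/2,586 = $53,965.80; over-quota = $110,758.38 − $53,965.80 = $56,792.58.
In-quota duty = $53,965.80 × 7% = $3,777.61. Over-quota duty = $56,792.58 × 27% = $15,334.00.
Line duty = $3,777.61 + $15,334.00 = $19,111.61.
Total = $0.00 + $19,111.61 = $19,111.61.

$19,111.61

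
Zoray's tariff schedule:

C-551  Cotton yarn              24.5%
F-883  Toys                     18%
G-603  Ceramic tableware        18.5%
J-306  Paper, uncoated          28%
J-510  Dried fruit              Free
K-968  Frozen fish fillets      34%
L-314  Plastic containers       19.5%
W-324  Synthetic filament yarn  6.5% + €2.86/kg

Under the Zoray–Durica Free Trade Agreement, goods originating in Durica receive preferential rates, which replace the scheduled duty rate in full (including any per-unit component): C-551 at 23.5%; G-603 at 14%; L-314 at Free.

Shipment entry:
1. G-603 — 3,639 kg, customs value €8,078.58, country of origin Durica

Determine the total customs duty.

€1,131.00

Line 1 (G-603, Durica, 3,639 kg, €8,078.58):
Base rate for G-603 is 18.5%.
Origin Durica qualifies under the Zoray–Durica agreement and G-603 is covered: preferential rate 14% applies instead.
Duty = €8,078.58 × 14% = €1,131.00.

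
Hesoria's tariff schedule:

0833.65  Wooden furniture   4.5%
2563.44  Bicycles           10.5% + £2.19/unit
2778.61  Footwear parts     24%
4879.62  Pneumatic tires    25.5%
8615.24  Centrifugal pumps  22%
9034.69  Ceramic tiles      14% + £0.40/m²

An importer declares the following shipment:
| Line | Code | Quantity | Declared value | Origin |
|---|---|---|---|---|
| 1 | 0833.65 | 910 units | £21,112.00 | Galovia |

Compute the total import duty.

Line 1 (0833.65, Galovia, 910 units, £21,112.00):
Base rate for 0833.65 is 4.5%.
Duty = £21,112.00 × 4.5% = £950.04.

£950.04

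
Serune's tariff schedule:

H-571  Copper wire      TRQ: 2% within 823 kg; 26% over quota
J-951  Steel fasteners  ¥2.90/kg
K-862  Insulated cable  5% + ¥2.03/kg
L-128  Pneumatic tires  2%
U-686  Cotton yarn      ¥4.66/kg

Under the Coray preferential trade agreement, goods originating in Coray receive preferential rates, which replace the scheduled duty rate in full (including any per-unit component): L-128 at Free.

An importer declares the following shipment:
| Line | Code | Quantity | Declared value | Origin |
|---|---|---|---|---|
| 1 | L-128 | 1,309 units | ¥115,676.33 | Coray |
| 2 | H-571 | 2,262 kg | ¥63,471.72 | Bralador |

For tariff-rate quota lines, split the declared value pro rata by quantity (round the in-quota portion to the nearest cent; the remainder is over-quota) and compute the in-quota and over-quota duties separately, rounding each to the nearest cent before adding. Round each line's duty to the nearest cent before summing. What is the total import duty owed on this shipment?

¥10,960.24

Line 1 (L-128, Coray, 1,309 units, ¥115,676.33):
Base rate for L-128 is 2%.
Origin Coray qualifies under the Serune–Coray agreement and L-128 is covered: preferential rate Free applies instead.
Duty = ¥115,676.33 × 0% = ¥0.00.
Line 2 (H-571, Bralador, 2,262 kg, ¥63,471.72):
Code H-571 is under a tariff-rate quota (threshold 823 kg). In-quota: 823 kg at 2%; over-quota: 1,439 kg at 26%.
Pro-rata value split: in-quota = ¥63,471.72 × 823/2,262 = ¥23,093.38; over-quota = ¥63,471.72 − ¥23,093.38 = ¥40,378.34.
In-quota duty = ¥23,093.38 × 2% = ¥461.87. Over-quota duty = ¥40,378.34 × 26% = ¥10,498.37.
Line duty = ¥461.87 + ¥10,498.37 = ¥10,960.24.
Total = ¥0.00 + ¥10,960.24 = ¥10,960.24.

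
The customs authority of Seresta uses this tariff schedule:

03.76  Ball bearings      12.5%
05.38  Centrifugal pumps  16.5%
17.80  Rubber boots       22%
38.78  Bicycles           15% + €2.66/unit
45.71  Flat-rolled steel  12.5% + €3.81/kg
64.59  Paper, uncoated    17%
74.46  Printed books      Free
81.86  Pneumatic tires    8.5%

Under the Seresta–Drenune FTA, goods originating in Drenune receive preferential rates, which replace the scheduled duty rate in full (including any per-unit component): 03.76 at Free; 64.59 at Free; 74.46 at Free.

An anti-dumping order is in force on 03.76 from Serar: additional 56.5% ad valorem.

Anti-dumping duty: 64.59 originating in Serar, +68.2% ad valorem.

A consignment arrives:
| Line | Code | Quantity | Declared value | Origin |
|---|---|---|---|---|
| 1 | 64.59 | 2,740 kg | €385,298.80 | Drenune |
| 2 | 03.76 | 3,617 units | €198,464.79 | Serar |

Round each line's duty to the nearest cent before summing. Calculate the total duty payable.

€136,940.71

Line 1 (64.59, Drenune, 2,740 kg, €385,298.80):
Base rate for 64.59 is 17%.
Origin Drenune qualifies under the Seresta–Drenune agreement and 64.59 is covered: preferential rate Free applies instead.
The additional-duty order on 64.59 targets Serar, not Drenune; it does not apply.
Duty = €385,298.80 × 0% = €0.00.
Line 2 (03.76, Serar, 3,617 units, €198,464.79):
Base rate for 03.76 is 12.5%.
03.76 has an FTA preferential rate, but origin Serar is not Drenune; base rate stands.
Additional duty on 03.76 from Serar: +56.5%. Applied ad valorem rate: 12.5% + 56.5% = 69%.
Duty = €198,464.79 × 69% = €136,940.71.
Total = €0.00 + €136,940.71 = €136,940.71.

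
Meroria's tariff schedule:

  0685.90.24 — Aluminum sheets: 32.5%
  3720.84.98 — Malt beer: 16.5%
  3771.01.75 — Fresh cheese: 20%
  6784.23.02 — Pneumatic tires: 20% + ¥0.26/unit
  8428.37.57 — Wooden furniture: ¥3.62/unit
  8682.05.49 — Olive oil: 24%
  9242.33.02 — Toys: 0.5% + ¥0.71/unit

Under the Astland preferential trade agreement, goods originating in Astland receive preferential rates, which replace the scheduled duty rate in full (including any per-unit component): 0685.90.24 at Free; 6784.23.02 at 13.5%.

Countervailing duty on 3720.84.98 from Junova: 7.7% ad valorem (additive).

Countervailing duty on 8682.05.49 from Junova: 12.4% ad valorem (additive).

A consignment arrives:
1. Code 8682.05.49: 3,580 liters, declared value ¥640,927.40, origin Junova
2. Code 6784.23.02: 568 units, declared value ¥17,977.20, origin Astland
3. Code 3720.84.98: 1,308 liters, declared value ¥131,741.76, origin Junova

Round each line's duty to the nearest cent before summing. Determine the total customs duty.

¥267,606.00

Line 1 (8682.05.49, Junova, 3,580 liters, ¥640,927.40):
Base rate for 8682.05.49 is 24%.
Additional duty on 8682.05.49 from Junova: +12.4%. Applied ad valorem rate: 24% + 12.4% = 36.4%.
Duty = ¥640,927.40 × 36.4% = ¥233,297.57.
Line 2 (6784.23.02, Astland, 568 units, ¥17,977.20):
Base rate for 6784.23.02 is 20% + ¥0.26/unit.
Origin Astland qualifies under the Meroria–Astland agreement and 6784.23.02 is covered: preferential rate 13.5% applies instead.
Duty = ¥17,977.20 × 13.5% = ¥2,426.92.
Line 3 (3720.84.98, Junova, 1,308 liters, ¥131,741.76):
Base rate for 3720.84.98 is 16.5%.
Additional duty on 3720.84.98 from Junova: +7.7%. Applied ad valorem rate: 16.5% + 7.7% = 24.2%.
Duty = ¥131,741.76 × 24.2% = ¥31,881.51.
Total = ¥233,297.57 + ¥2,426.92 + ¥31,881.51 = ¥267,606.00.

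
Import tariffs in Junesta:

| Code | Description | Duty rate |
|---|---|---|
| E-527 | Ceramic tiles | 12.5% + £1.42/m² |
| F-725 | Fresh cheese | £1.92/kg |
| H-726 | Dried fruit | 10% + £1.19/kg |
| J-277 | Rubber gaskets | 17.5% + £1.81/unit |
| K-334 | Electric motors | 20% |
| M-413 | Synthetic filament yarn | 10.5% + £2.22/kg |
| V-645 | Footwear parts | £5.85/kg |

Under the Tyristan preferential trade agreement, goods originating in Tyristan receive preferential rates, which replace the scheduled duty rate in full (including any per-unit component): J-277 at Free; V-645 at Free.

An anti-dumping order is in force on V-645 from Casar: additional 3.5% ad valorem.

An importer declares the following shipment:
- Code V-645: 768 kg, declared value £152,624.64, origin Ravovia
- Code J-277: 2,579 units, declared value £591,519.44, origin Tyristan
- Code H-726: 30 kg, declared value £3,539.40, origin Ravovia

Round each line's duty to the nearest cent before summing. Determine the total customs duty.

£4,882.44

Line 1 (V-645, Ravovia, 768 kg, £152,624.64):
Base rate for V-645 is £5.85/kg.
V-645 has an FTA preferential rate, but origin Ravovia is not Tyristan; base rate stands.
The additional-duty order on V-645 targets Casar, not Ravovia; it does not apply.
Duty = 768 × £5.85 = £4,492.80.
Line 2 (J-277, Tyristan, 2,579 units, £591,519.44):
Base rate for J-277 is 17.5% + £1.81/unit.
Origin Tyristan qualifies under the Junesta–Tyristan agreement and J-277 is covered: preferential rate Free applies instead.
Duty = £591,519.44 × 0% = £0.00.
Line 3 (H-726, Ravovia, 30 kg, £3,539.40):
Base rate for H-726 is 10% + £1.19/kg.
Duty = £3,539.40 × 10% + 30 × £1.19 = £389.64.
Total = £4,492.80 + £0.00 + £389.64 = £4,882.44.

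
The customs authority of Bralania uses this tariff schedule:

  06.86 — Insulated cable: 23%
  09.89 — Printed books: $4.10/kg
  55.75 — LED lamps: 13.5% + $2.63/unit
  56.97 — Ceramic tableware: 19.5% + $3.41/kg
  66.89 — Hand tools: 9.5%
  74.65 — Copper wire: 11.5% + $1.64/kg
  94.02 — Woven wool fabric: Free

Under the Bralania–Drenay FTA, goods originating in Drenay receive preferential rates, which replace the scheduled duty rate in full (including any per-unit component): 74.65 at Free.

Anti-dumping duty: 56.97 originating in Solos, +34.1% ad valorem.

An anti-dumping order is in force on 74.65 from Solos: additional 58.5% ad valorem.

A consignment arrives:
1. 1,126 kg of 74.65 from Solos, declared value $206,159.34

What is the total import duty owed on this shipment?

Line 1 (74.65, Solos, 1,126 kg, $206,159.34):
Base rate for 74.65 is 11.5% + $1.64/kg.
74.65 has an FTA preferential rate, but origin Solos is not Drenay; base rate stands.
Additional duty on 74.65 from Solos: +58.5%. Applied ad valorem rate: 11.5% + 58.5% = 70%.
Duty = $206,159.34 × 70% + 1,126 × $1.64 = $146,158.18.

$146,158.18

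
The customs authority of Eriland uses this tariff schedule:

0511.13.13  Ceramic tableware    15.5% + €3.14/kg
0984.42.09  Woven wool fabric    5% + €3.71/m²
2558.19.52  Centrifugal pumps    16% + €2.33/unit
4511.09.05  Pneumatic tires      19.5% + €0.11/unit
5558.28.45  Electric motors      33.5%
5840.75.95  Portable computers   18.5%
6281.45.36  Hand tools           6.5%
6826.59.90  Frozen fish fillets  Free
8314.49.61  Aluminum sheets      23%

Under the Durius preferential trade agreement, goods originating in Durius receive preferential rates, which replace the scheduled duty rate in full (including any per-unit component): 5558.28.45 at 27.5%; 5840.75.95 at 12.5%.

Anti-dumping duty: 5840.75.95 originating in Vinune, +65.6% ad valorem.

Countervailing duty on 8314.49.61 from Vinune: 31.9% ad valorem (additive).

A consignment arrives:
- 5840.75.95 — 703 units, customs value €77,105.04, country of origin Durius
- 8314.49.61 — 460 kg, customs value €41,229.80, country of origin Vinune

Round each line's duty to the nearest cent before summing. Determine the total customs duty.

€32,273.29

Line 1 (5840.75.95, Durius, 703 units, €77,105.04):
Base rate for 5840.75.95 is 18.5%.
Origin Durius qualifies under the Eriland–Durius agreement and 5840.75.95 is covered: preferential rate 12.5% applies instead.
The additional-duty order on 5840.75.95 targets Vinune, not Durius; it does not apply.
Duty = €77,105.04 × 12.5% = €9,638.13.
Line 2 (8314.49.61, Vinune, 460 kg, €41,229.80):
Base rate for 8314.49.61 is 23%.
Additional duty on 8314.49.61 from Vinune: +31.9%. Applied ad valorem rate: 23% + 31.9% = 54.9%.
Duty = €41,229.80 × 54.9% = €22,635.16.
Total = €9,638.13 + €22,635.16 = €32,273.29.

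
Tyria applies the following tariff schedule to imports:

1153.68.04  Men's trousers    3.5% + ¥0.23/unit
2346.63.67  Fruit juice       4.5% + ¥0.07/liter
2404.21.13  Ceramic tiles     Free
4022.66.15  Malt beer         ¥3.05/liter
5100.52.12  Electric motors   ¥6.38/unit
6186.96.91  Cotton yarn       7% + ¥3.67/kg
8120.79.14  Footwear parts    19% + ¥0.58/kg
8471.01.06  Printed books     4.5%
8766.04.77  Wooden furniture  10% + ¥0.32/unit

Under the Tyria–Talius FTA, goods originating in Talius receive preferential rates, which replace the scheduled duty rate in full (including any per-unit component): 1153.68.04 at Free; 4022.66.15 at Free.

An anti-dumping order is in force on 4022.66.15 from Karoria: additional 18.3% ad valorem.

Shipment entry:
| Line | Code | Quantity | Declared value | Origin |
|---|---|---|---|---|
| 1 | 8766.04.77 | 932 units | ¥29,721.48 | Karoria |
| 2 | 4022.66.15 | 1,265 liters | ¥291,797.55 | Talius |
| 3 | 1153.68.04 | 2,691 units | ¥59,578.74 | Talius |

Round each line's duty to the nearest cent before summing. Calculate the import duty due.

¥3,270.39

Line 1 (8766.04.77, Karoria, 932 units, ¥29,721.48):
Base rate for 8766.04.77 is 10% + ¥0.32/unit.
Duty = ¥29,721.48 × 10% + 932 × ¥0.32 = ¥3,270.39.
Line 2 (4022.66.15, Talius, 1,265 liters, ¥291,797.55):
Base rate for 4022.66.15 is ¥3.05/liter.
Origin Talius qualifies under the Tyria–Talius agreement and 4022.66.15 is covered: preferential rate Free applies instead.
The additional-duty order on 4022.66.15 targets Karoria, not Talius; it does not apply.
Duty = ¥291,797.55 × 0% = ¥0.00.
Line 3 (1153.68.04, Talius, 2,691 units, ¥59,578.74):
Base rate for 1153.68.04 is 3.5% + ¥0.23/unit.
Origin Talius qualifies under the Tyria–Talius agreement and 1153.68.04 is covered: preferential rate Free applies instead.
Duty = ¥59,578.74 × 0% = ¥0.00.
Total = ¥3,270.39 + ¥0.00 + ¥0.00 = ¥3,270.39.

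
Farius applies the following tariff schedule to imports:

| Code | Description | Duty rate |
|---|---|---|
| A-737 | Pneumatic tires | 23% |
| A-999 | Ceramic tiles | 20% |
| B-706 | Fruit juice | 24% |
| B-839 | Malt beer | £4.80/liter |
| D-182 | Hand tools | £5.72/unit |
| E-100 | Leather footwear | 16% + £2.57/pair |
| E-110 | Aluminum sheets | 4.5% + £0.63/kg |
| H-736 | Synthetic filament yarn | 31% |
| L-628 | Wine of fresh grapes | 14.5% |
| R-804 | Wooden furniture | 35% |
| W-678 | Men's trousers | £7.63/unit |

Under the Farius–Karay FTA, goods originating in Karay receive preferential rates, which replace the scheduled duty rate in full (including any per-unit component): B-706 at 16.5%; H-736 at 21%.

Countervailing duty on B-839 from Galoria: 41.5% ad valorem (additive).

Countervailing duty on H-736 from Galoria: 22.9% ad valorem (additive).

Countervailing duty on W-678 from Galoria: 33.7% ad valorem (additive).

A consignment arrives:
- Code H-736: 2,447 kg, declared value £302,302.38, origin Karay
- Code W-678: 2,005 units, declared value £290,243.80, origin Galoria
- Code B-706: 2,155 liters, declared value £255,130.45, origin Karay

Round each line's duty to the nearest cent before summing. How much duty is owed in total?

Line 1 (H-736, Karay, 2,447 kg, £302,302.38):
Base rate for H-736 is 31%.
Origin Karay qualifies under the Farius–Karay agreement and H-736 is covered: preferential rate 21% applies instead.
The additional-duty order on H-736 targets Galoria, not Karay; it does not apply.
Duty = £302,302.38 × 21% = £63,483.50.
Line 2 (W-678, Galoria, 2,005 units, £290,243.80):
Base rate for W-678 is £7.63/unit.
Additional duty on W-678 from Galoria: +33.7% ad valorem. Applied ad valorem rate = 33.7%.
Duty = £290,243.80 × 33.7% + 2,005 × £7.63 = £113,110.31.
Line 3 (B-706, Karay, 2,155 liters, £255,130.45):
Base rate for B-706 is 24%.
Origin Karay qualifies under the Farius–Karay agreement and B-706 is covered: preferential rate 16.5% applies instead.
Duty = £255,130.45 × 16.5% = £42,096.52.
Total = £63,483.50 + £113,110.31 + £42,096.52 = £218,690.33.

£218,690.33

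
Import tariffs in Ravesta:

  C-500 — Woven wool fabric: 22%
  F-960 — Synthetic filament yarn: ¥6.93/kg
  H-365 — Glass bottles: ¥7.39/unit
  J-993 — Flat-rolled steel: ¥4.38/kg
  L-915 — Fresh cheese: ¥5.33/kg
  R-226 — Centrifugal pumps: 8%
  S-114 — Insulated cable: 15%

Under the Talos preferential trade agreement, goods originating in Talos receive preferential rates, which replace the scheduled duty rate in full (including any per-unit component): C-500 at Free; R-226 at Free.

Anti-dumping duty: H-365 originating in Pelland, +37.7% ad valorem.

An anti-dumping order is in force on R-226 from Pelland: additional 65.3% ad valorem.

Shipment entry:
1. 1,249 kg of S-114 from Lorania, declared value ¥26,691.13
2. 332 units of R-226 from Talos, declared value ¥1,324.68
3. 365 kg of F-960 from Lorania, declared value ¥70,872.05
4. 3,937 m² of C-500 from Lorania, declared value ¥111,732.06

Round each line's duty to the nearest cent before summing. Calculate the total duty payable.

¥31,114.17

Line 1 (S-114, Lorania, 1,249 kg, ¥26,691.13):
Base rate for S-114 is 15%.
Duty = ¥26,691.13 × 15% = ¥4,003.67.
Line 2 (R-226, Talos, 332 units, ¥1,324.68):
Base rate for R-226 is 8%.
Origin Talos qualifies under the Ravesta–Talos agreement and R-226 is covered: preferential rate Free applies instead.
The additional-duty order on R-226 targets Pelland, not Talos; it does not apply.
Duty = ¥1,324.68 × 0% = ¥0.00.
Line 3 (F-960, Lorania, 365 kg, ¥70,872.05):
Base rate for F-960 is ¥6.93/kg.
Duty = 365 × ¥6.93 = ¥2,529.45.
Line 4 (C-500, Lorania, 3,937 m², ¥111,732.06):
Base rate for C-500 is 22%.
C-500 has an FTA preferential rate, but origin Lorania is not Talos; base rate stands.
Duty = ¥111,732.06 × 22% = ¥24,581.05.
Total = ¥4,003.67 + ¥0.00 + ¥2,529.45 + ¥24,581.05 = ¥31,114.17.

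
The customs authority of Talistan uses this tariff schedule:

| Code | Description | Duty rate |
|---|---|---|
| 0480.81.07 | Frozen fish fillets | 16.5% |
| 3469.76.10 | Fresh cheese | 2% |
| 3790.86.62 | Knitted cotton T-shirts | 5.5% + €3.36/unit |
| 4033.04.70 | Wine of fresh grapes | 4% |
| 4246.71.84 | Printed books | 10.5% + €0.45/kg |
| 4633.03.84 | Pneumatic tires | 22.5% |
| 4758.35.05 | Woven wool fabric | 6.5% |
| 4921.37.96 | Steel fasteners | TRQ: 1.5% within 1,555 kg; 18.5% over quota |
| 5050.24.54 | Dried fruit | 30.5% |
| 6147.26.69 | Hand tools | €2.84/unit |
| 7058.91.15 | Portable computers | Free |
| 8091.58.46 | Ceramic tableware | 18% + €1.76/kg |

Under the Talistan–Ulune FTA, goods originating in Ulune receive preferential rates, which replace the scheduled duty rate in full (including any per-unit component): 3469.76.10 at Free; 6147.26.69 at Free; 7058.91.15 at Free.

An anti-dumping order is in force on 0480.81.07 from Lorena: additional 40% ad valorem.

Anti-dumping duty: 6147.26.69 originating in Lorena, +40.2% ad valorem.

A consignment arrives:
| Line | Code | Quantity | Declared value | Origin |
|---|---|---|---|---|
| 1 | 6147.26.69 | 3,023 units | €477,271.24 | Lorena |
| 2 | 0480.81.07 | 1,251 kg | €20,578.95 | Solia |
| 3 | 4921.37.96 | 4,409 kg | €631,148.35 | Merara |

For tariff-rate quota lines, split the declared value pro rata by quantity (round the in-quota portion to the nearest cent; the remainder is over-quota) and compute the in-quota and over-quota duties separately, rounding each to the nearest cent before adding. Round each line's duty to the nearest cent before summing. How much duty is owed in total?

Line 1 (6147.26.69, Lorena, 3,023 units, €477,271.24):
Base rate for 6147.26.69 is €2.84/unit.
6147.26.69 has an FTA preferential rate, but origin Lorena is not Ulune; base rate stands.
Additional duty on 6147.26.69 from Lorena: +40.2% ad valorem. Applied ad valorem rate = 40.2%.
Duty = €477,271.24 × 40.2% + 3,023 × €2.84 = €200,448.36.
Line 2 (0480.81.07, Solia, 1,251 kg, €20,578.95):
Base rate for 0480.81.07 is 16.5%.
The additional-duty order on 0480.81.07 targets Lorena, not Solia; it does not apply.
Duty = €20,578.95 × 16.5% = €3,395.53.
Line 3 (4921.37.96, Merara, 4,409 kg, €631,148.35):
Code 4921.37.96 is under a tariff-rate quota (threshold 1,555 kg). In-quota: 1,555 kg at 1.5%; over-quota: 2,854 kg at 18.5%.
Pro-rata value split: in-quota = €631,148.35 × 1,555/4,409 = €222,598.25; over-quota = €631,148.35 − €222,598.25 = €408,550.10.
In-quota duty = €222,598.25 × 1.5% = €3,338.97. Over-quota duty = €408,550.10 × 18.5% = €75,581.77.
Line duty = €3,338.97 + €75,581.77 = €78,920.74.
Total = €200,448.36 + €3,395.53 + €78,920.74 = €282,764.63.

€282,764.63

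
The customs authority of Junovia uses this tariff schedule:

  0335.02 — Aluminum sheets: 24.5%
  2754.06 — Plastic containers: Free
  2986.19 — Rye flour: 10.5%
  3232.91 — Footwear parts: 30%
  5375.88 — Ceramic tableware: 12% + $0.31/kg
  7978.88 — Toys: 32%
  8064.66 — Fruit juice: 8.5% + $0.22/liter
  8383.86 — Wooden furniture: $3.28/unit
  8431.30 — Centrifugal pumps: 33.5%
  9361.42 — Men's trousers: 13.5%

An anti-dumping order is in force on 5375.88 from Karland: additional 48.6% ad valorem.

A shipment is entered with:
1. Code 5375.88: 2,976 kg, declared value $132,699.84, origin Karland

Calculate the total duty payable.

$81,338.66

Line 1 (5375.88, Karland, 2,976 kg, $132,699.84):
Base rate for 5375.88 is 12% + $0.31/kg.
Additional duty on 5375.88 from Karland: +48.6%. Applied ad valorem rate: 12% + 48.6% = 60.6%.
Duty = $132,699.84 × 60.6% + 2,976 × $0.31 = $81,338.66.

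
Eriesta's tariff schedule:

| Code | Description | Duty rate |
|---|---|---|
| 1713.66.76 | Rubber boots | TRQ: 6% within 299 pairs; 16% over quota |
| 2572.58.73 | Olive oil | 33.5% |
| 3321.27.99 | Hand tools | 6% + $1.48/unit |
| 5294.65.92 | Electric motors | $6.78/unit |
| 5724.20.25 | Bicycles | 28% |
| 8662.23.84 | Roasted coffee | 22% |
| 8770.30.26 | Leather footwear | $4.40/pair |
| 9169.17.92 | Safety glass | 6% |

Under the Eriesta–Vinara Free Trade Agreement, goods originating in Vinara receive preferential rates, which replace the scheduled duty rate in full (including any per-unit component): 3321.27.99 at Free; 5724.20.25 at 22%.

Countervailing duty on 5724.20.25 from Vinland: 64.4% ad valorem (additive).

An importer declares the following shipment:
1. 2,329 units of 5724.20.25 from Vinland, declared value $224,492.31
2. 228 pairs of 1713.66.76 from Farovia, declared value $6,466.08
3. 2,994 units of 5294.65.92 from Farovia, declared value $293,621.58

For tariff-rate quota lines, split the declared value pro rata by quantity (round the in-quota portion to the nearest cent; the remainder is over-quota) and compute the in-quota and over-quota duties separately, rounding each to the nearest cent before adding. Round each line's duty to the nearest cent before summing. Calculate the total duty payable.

$228,118.17

Line 1 (5724.20.25, Vinland, 2,329 units, $224,492.31):
Base rate for 5724.20.25 is 28%.
5724.20.25 has an FTA preferential rate, but origin Vinland is not Vinara; base rate stands.
Additional duty on 5724.20.25 from Vinland: +64.4%. Applied ad valorem rate: 28% + 64.4% = 92.4%.
Duty = $224,492.31 × 92.4% = $207,430.89.
Line 2 (1713.66.76, Farovia, 228 pairs, $6,466.08):
Code 1713.66.76 is under a tariff-rate quota (threshold 299 pairs). Quantity 228 pairs is within the quota, so the in-quota rate 6% applies to the full value.
Duty = $6,466.08 × 6% = $387.96.
Line 3 (5294.65.92, Farovia, 2,994 units, $293,621.58):
Base rate for 5294.65.92 is $6.78/unit.
Duty = 2,994 × $6.78 = $20,299.32.
Total = $207,430.89 + $387.96 + $20,299.32 = $228,118.17.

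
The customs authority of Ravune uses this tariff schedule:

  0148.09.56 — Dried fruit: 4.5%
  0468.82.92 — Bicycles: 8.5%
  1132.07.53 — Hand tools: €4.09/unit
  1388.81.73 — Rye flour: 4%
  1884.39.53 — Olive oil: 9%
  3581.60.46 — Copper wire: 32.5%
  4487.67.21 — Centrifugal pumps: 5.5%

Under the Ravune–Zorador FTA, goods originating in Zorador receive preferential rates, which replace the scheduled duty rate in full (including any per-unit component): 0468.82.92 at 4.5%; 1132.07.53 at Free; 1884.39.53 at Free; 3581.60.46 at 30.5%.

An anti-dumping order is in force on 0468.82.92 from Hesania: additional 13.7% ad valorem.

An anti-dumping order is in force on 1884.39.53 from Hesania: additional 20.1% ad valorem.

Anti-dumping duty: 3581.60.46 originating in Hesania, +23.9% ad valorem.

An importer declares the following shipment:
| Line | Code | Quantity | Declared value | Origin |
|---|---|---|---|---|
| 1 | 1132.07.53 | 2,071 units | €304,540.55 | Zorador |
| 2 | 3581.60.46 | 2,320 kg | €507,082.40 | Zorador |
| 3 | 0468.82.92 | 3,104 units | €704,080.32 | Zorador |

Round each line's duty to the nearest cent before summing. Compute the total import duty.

Line 1 (1132.07.53, Zorador, 2,071 units, €304,540.55):
Base rate for 1132.07.53 is €4.09/unit.
Origin Zorador qualifies under the Ravune–Zorador agreement and 1132.07.53 is covered: preferential rate Free applies instead.
Duty = €304,540.55 × 0% = €0.00.
Line 2 (3581.60.46, Zorador, 2,320 kg, €507,082.40):
Base rate for 3581.60.46 is 32.5%.
Origin Zorador qualifies under the Ravune–Zorador agreement and 3581.60.46 is covered: preferential rate 30.5% applies instead.
The additional-duty order on 3581.60.46 targets Hesania, not Zorador; it does not apply.
Duty = €507,082.40 × 30.5% = €154,660.13.
Line 3 (0468.82.92, Zorador, 3,104 units, €704,080.32):
Base rate for 0468.82.92 is 8.5%.
Origin Zorador qualifies under the Ravune–Zorador agreement and 0468.82.92 is covered: preferential rate 4.5% applies instead.
The additional-duty order on 0468.82.92 targets Hesania, not Zorador; it does not apply.
Duty = €704,080.32 × 4.5% = €31,683.61.
Total = €0.00 + €154,660.13 + €31,683.61 = €186,343.74.

€186,343.74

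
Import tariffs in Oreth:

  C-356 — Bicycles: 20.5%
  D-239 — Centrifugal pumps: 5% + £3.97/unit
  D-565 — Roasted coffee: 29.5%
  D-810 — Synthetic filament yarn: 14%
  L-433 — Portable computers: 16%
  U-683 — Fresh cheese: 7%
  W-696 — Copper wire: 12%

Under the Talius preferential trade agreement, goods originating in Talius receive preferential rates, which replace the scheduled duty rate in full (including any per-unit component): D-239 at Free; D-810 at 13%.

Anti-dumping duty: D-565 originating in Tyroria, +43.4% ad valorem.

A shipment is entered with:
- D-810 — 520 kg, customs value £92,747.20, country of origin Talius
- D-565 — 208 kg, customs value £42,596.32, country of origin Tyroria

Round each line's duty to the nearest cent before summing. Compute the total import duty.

Line 1 (D-810, Talius, 520 kg, £92,747.20):
Base rate for D-810 is 14%.
Origin Talius qualifies under the Oreth–Talius agreement and D-810 is covered: preferential rate 13% applies instead.
Duty = £92,747.20 × 13% = £12,057.14.
Line 2 (D-565, Tyroria, 208 kg, £42,596.32):
Base rate for D-565 is 29.5%.
Additional duty on D-565 from Tyroria: +43.4%. Applied ad valorem rate: 29.5% + 43.4% = 72.9%.
Duty = £42,596.32 × 72.9% = £31,052.72.
Total = £12,057.14 + £31,052.72 = £43,109.86.

£43,109.86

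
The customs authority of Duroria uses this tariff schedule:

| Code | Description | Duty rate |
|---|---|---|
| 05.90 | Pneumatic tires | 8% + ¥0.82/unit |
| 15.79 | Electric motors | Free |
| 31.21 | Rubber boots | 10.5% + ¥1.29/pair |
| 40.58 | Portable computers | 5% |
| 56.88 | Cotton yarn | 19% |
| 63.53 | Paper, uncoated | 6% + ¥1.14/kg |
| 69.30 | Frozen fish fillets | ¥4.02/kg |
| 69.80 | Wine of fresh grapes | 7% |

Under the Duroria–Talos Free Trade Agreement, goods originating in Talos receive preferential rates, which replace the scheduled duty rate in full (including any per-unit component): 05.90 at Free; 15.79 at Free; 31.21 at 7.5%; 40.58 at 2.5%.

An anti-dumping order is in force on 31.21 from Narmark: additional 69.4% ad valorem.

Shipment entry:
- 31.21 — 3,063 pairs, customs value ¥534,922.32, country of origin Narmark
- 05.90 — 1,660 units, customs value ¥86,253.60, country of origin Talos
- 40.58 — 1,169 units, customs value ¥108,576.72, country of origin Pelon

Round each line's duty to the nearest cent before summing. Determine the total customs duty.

¥436,783.04

Line 1 (31.21, Narmark, 3,063 pairs, ¥534,922.32):
Base rate for 31.21 is 10.5% + ¥1.29/pair.
31.21 has an FTA preferential rate, but origin Narmark is not Talos; base rate stands.
Additional duty on 31.21 from Narmark: +69.4%. Applied ad valorem rate: 10.5% + 69.4% = 79.9%.
Duty = ¥534,922.32 × 79.9% + 3,063 × ¥1.29 = ¥431,354.20.
Line 2 (05.90, Talos, 1,660 units, ¥86,253.60):
Base rate for 05.90 is 8% + ¥0.82/unit.
Origin Talos qualifies under the Duroria–Talos agreement and 05.90 is covered: preferential rate Free applies instead.
Duty = ¥86,253.60 × 0% = ¥0.00.
Line 3 (40.58, Pelon, 1,169 units, ¥108,576.72):
Base rate for 40.58 is 5%.
40.58 has an FTA preferential rate, but origin Pelon is not Talos; base rate stands.
Duty = ¥108,576.72 × 5% = ¥5,428.84.
Total = ¥431,354.20 + ¥0.00 + ¥5,428.84 = ¥436,783.04.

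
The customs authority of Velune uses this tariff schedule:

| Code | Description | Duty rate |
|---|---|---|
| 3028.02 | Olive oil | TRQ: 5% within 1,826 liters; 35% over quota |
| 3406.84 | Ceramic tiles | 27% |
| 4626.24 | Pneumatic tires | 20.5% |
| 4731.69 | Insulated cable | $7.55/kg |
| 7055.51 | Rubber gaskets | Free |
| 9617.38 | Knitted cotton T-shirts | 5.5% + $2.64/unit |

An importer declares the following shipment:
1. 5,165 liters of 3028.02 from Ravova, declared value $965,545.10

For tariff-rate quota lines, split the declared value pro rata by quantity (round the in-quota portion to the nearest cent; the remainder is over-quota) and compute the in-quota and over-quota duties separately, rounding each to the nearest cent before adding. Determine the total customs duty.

Line 1 (3028.02, Ravova, 5,165 liters, $965,545.10):
Code 3028.02 is under a tariff-rate quota (threshold 1,826 liters). In-quota: 1,826 liters at 5%; over-quota: 3,339 liters at 35%.
Pro-rata value split: in-quota = $965,545.10 × 1,826/5,165 = $341,352.44; over-quota = $965,545.10 − $341,352.44 = $624,192.66.
In-quota duty = $341,352.44 × 5% = $17,067.62. Over-quota duty = $624,192.66 × 35% = $218,467.43.
Line duty = $17,067.62 + $218,467.43 = $235,535.05.

$235,535.05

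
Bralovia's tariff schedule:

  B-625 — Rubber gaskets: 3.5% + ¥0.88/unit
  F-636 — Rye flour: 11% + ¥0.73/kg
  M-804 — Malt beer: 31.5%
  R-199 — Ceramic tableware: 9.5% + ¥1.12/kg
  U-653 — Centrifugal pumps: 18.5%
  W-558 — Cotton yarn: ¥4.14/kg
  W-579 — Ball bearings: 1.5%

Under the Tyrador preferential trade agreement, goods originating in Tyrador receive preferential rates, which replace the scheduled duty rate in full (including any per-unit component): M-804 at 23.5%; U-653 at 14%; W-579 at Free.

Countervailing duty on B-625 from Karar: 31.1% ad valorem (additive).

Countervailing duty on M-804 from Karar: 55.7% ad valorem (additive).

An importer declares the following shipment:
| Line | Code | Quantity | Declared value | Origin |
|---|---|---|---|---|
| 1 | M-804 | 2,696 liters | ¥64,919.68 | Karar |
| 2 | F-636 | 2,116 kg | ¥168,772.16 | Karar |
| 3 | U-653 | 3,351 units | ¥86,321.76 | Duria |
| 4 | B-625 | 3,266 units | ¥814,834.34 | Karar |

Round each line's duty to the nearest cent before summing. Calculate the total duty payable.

¥377,495.87

Line 1 (M-804, Karar, 2,696 liters, ¥64,919.68):
Base rate for M-804 is 31.5%.
M-804 has an FTA preferential rate, but origin Karar is not Tyrador; base rate stands.
Additional duty on M-804 from Karar: +55.7%. Applied ad valorem rate: 31.5% + 55.7% = 87.2%.
Duty = ¥64,919.68 × 87.2% = ¥56,609.96.
Line 2 (F-636, Karar, 2,116 kg, ¥168,772.16):
Base rate for F-636 is 11% + ¥0.73/kg.
Duty = ¥168,772.16 × 11% + 2,116 × ¥0.73 = ¥20,109.62.
Line 3 (U-653, Duria, 3,351 units, ¥86,321.76):
Base rate for U-653 is 18.5%.
U-653 has an FTA preferential rate, but origin Duria is not Tyrador; base rate stands.
Duty = ¥86,321.76 × 18.5% = ¥15,969.53.
Line 4 (B-625, Karar, 3,266 units, ¥814,834.34):
Base rate for B-625 is 3.5% + ¥0.88/unit.
Additional duty on B-625 from Karar: +31.1%. Applied ad valorem rate: 3.5% + 31.1% = 34.6%.
Duty = ¥814,834.34 × 34.6% + 3,266 × ¥0.88 = ¥284,806.76.
Total = ¥56,609.96 + ¥20,109.62 + ¥15,969.53 + ¥284,806.76 = ¥377,495.87.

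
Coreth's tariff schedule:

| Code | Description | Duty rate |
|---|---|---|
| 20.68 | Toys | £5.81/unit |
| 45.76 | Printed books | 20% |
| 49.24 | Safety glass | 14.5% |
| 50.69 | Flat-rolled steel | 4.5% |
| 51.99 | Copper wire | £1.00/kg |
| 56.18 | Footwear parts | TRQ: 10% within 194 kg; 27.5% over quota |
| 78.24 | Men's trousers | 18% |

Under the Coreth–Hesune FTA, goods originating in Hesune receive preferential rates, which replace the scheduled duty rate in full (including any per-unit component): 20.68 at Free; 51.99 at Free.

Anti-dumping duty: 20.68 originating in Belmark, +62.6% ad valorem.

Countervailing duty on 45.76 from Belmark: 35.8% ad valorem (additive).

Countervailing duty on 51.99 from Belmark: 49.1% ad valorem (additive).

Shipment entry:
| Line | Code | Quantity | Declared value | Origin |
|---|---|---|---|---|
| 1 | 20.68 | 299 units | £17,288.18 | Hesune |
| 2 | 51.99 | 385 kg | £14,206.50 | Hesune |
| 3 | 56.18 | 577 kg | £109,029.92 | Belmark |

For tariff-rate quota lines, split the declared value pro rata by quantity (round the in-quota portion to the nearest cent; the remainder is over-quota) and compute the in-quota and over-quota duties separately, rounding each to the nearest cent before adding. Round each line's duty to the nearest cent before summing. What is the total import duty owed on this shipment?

£23,568.03

Line 1 (20.68, Hesune, 299 units, £17,288.18):
Base rate for 20.68 is £5.81/unit.
Origin Hesune qualifies under the Coreth–Hesune agreement and 20.68 is covered: preferential rate Free applies instead.
The additional-duty order on 20.68 targets Belmark, not Hesune; it does not apply.
Duty = £17,288.18 × 0% = £0.00.
Line 2 (51.99, Hesune, 385 kg, £14,206.50):
Base rate for 51.99 is £1.00/kg.
Origin Hesune qualifies under the Coreth–Hesune agreement and 51.99 is covered: preferential rate Free applies instead.
The additional-duty order on 51.99 targets Belmark, not Hesune; it does not apply.
Duty = £14,206.50 × 0% = £0.00.
Line 3 (56.18, Belmark, 577 kg, £109,029.92):
Code 56.18 is under a tariff-rate quota (threshold 194 kg). In-quota: 194 kg at 10%; over-quota: 383 kg at 27.5%.
Pro-rata value split: in-quota = £109,029.92 × 194/577 = £36,658.24; over-quota = £109,029.92 − £36,658.24 = £72,371.68.
In-quota duty = £36,658.24 × 10% = £3,665.82. Over-quota duty = £72,371.68 × 27.5% = £19,902.21.
Line duty = £3,665.82 + £19,902.21 = £23,568.03.
Total = £0.00 + £0.00 + £23,568.03 = £23,568.03.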